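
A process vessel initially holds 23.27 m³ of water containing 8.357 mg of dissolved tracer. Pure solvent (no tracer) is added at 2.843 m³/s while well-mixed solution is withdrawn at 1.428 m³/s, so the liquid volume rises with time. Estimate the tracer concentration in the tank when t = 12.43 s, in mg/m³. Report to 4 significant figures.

0.1159 mg/m³

Total volume: dV/dt = Q_in − Q_out = 1.41500 m³/s, so V(t) = 23.27 + 1.41500 t and V(12.43) = 40.8585 m³.
Species balance (pure solvent in): dm/dt = −Q_out · m/V(t).
Separate: dm/m = −Q_out dt/V(t) ⇒ ln(m/m₀) = −(Q_out/(Q_in−Q_out)) ln(V/V₀).
m = m₀ (V₀/V)^(Q_out/(Q_in−Q_out)) = 8.357 × (23.27/40.8585)^(1.00919) = 4.73499 mg.
C = m/V = 4.73499/40.8585 = 0.115888 mg/m³.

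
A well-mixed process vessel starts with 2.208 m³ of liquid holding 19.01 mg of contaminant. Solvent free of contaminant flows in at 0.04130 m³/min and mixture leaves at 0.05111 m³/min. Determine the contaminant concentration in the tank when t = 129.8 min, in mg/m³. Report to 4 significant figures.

0.2308 mg/m³

Let m(t) be the amount of contaminant. Volume: V(t) = V₀ + (Q_in − Q_out) t = 2.208 − 0.00981000 t; V(129.8) = 0.934662 m³.
Species balance (pure solvent in): dm/dt = −Q_out · m/V(t).
Separate: dm/m = −Q_out dt/V(t) ⇒ ln(m/m₀) = −(Q_out/(Q_in−Q_out)) ln(V/V₀).
m = m₀ (V₀/V)^(Q_out/(Q_in−Q_out)) = 19.01 × (2.208/0.934662)^(-5.20999) = 0.215705 mg.
C = m/V = 0.215705/0.934662 = 0.230784 mg/m³.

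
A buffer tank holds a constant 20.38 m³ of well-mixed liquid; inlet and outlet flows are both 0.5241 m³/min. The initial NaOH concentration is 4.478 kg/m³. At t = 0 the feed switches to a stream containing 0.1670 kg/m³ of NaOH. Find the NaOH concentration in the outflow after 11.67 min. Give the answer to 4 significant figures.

3.360 kg/m³

Mass balance on the solute (V constant): V dC/dt = Q(C_in − C).
Rewrite as dC/dt + C/τ = C_in/τ, τ = V/Q = 38.8857 min.
This is linear first-order; C(t) = C_in + (C₀ − C_in) e^(−t/τ).
C(11.67) = 0.1670 + (4.478 − 0.1670)·e^(−11.67/38.8857) = 0.1670 + (4.31100)·0.740737 = 3.36032 kg/m³.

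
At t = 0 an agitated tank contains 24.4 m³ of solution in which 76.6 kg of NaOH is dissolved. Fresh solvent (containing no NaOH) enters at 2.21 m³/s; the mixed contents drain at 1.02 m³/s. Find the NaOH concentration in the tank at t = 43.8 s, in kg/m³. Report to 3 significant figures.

0.376 kg/m³

Let m(t) be the amount of NaOH. Volume: V(t) = V₀ + (Q_in − Q_out) t = 24.4 + 1.1900 t; V(43.8) = 76.522 m³.
No NaOH enters, so dm/dt = −Q_out · (m/V).
Separate: dm/m = −Q_out dt/V(t) ⇒ ln(m/m₀) = −(Q_out/(Q_in−Q_out)) ln(V/V₀).
m = m₀ (V₀/V)^(Q_out/(Q_in−Q_out)) = 76.6 × (24.4/76.522)^(0.85714) = 28.757 kg.
C = m/V = 28.757/76.522 = 0.37580 kg/m³.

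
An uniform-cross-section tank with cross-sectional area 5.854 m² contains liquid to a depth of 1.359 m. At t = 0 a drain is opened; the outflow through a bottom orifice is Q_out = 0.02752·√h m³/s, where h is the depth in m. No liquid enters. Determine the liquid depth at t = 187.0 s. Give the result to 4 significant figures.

A dh/dt = −Q_out = −0.02752 √h.
This is separable: 2 d(√h)/dt = −0.02752/A, so √h = √h₀ − (0.02752/(2A)) t.
√h = √1.359 − 0.02752·187.0/(2·5.854) = 1.16576 − 0.439549 = 0.726213.
h = 0.726213² = 0.527385 m.

0.5274 m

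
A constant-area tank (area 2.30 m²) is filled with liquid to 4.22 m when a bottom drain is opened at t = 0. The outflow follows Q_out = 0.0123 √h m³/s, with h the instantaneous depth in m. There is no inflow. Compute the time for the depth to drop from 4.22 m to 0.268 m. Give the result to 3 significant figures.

Unsteady balance on liquid volume: A dh/dt = −0.0123 √h.
Separate and integrate: 2(√h − √h₀) = −(0.0123/A) t.
t = 2A(√h₀ − √h)/0.0123 = 2·2.30·(√4.22 − √0.268)/0.0123
  = 4.6000 × (2.0543 − 0.51769) / 0.0123 = 574.65 s.

575 s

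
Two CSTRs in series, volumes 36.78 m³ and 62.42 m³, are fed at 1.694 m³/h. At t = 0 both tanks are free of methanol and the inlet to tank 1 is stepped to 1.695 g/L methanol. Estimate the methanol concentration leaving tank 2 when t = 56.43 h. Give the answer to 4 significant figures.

0.9835 g/L

Each tank obeys Vᵢ dCᵢ/dt = Q(Cᵢ₋₁ − Cᵢ), so τᵢ = Vᵢ/Q.
τ₁ = 36.78/1.694 = 21.7119 h; τ₂ = 62.42/1.694 = 36.8477 h.
Solving the cascade with C₁(0)=C₂(0)=0 gives C₂(t) = C_in[1 − (τ₁ e^(−t/τ₁) − τ₂ e^(−t/τ₂))/(τ₁ − τ₂)].
At t = 56.43: e^(−t/τ₁) = 0.0743455, e^(−t/τ₂) = 0.216224.
C₂ = 1.695·[1 − (21.7119·0.0743455 − 36.8477·0.216224)/(-15.1358)] = 1.695·0.580254 = 0.983530 g/L.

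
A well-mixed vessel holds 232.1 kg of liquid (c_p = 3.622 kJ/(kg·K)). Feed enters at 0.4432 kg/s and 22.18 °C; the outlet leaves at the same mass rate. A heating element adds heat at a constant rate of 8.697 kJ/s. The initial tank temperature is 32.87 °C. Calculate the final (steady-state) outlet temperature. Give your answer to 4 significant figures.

Heat balance on the well-mixed liquid: M c_p dT/dt = ṁ c_p (T_in − T) + 8.697.
At steady state dT/dt = 0 ⇒ T_ss = T_in + Q̇/(ṁ c_p) = 22.18 + 8.697/(0.4432·3.622) = 27.5978 °C.

27.60 °C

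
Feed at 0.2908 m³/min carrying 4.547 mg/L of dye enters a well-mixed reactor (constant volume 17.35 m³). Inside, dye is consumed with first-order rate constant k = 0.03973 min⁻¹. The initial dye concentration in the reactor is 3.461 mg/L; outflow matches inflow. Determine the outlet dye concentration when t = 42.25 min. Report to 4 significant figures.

1.543 mg/L

V dC/dt = Q(C_in − C) − k V C.
dC/dt = (Q/V) C_in − (Q/V + k) C; effective rate a = Q/V + k = 0.0167608 + 0.03973 = 0.0564908 min⁻¹.
C_ss = Q C_in/(Q + kV) = 1.34909 mg/L; C(t) = C_ss + (C₀ − C_ss) e^(−a t).
C(42.25) = 1.34909 + (2.11191)·e^(−0.0564908·42.25) = 1.34909 + (2.11191)·0.0919292 = 1.54324 mg/L.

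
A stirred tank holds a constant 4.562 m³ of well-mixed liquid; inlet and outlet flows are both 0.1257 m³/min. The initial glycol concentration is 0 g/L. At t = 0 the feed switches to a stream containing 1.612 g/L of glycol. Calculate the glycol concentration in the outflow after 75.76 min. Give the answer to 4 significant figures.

Transient balance on the dissolved component: V dC/dt = Q(C_in − C).
Time constant τ = V/Q = 4.562/0.1257 = 36.2928 min.
Solution: C(t) = C_in + (C₀ − C_in) e^(−t/τ).
C(75.76) = 1.612 + (0 − 1.612)·e^(−75.76/36.2928) = 1.612 + (-1.61200)·0.124001 = 1.41211 g/L.

1.412 g/L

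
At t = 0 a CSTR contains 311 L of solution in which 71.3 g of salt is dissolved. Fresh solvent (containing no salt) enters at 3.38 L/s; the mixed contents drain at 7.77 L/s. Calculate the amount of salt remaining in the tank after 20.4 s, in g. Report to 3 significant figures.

Total volume: dV/dt = Q_in − Q_out = -4.3900 L/s, so V(t) = 311 − 4.3900 t and V(20.4) = 221.44 L.
Species balance (pure solvent in): dm/dt = −Q_out · m/V(t).
Separate: dm/m = −Q_out dt/V(t) ⇒ ln(m/m₀) = −(Q_out/(Q_in−Q_out)) ln(V/V₀).
m = m₀ (V₀/V)^(Q_out/(Q_in−Q_out)) = 71.3 × (311/221.44)^(-1.7699) = 39.087 g.

39.1 g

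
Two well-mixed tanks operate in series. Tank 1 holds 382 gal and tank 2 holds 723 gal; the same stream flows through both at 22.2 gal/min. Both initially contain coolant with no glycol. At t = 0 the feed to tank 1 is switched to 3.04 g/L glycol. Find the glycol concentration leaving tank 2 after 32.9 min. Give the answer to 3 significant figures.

Each tank obeys Vᵢ dCᵢ/dt = Q(Cᵢ₋₁ − Cᵢ), so τᵢ = Vᵢ/Q.
τ₁ = 382/22.2 = 17.207 min; τ₂ = 723/22.2 = 32.568 min.
Solving the cascade with C₁(0)=C₂(0)=0 gives C₂(t) = C_in[1 − (τ₁ e^(−t/τ₁) − τ₂ e^(−t/τ₂))/(τ₁ − τ₂)].
At t = 32.9: e^(−t/τ₁) = 0.14779, e^(−t/τ₂) = 0.36414.
C₂ = 3.04·[1 − (17.207·0.14779 − 32.568·0.36414)/(-15.360)] = 3.04·0.39349 = 1.1962 g/L.

1.20 g/L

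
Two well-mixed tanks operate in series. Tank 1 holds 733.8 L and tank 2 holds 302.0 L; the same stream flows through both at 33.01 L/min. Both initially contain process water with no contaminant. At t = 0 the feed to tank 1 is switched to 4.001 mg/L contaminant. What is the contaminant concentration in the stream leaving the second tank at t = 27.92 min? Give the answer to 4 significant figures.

Species balance on tank i: dCᵢ/dt = (Cᵢ₋₁ − Cᵢ)/τᵢ with τᵢ = Vᵢ/Q.
τ₁ = 733.8/33.01 = 22.2296 min; τ₂ = 302.0/33.01 = 9.14874 min.
Solving the cascade with C₁(0)=C₂(0)=0 gives C₂(t) = C_in[1 − (τ₁ e^(−t/τ₁) − τ₂ e^(−t/τ₂))/(τ₁ − τ₂)].
At t = 27.92: e^(−t/τ₁) = 0.284796, e^(−t/τ₂) = 0.0472744.
C₂ = 4.001·[1 − (22.2296·0.284796 − 9.14874·0.0472744)/(13.0809)] = 4.001·0.549082 = 2.19688 mg/L.

2.197 mg/L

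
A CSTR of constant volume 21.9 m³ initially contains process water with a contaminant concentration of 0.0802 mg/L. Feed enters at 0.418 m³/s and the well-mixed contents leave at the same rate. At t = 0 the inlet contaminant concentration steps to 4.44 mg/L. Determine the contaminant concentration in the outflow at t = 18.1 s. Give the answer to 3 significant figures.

Accumulation = in − out for the solute gives V dC/dt = Q(C_in − C).
So dC/dt = (C_in − C)/τ with τ = V/Q = 21.9/0.418 = 52.392 s.
This is linear first-order; C(t) = C_in + (C₀ − C_in) e^(−t/τ).
C(18.1) = 4.44 + (0.0802 − 4.44)·e^(−18.1/52.392) = 4.44 + (-4.3598)·0.70789 = 1.3538 mg/L.

1.35 mg/L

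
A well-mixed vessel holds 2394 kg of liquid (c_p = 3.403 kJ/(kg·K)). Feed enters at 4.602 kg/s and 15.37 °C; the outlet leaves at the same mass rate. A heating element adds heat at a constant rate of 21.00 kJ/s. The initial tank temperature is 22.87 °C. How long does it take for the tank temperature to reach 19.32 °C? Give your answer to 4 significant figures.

Heat balance on the well-mixed liquid: M c_p dT/dt = ṁ c_p (T_in − T) + 21.00.
τ = M/ṁ = 520.209 s; T_ss = T_in + Q̇/(ṁ c_p) = 16.7109 °C.
T(t) = T_ss + (T₀ − T_ss) e^(−t/τ). Set T = 19.32:
e^(−t/τ) = (19.32 − 16.7109)/(22.87 − 16.7109) = 0.423613
t = −520.209 · ln(0.423613) = 446.825 s.

446.8 s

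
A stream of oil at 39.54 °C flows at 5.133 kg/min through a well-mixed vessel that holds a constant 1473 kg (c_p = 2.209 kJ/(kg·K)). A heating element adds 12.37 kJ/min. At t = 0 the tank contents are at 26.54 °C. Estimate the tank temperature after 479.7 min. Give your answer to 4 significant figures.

37.98 °C

Unsteady energy balance on the tank contents: M c_p dT/dt = ṁ c_p (T_in − T) + 12.37.
Rearrange: dT/dt = (T_ss − T)/τ with τ = M/ṁ = 286.967 min and T_ss = T_in + Q̇/(ṁ c_p) = 40.6309 °C.
T approaches T_ss exponentially: T(t) = T_ss + (T₀ − T_ss) e^(−t/τ).
T(479.7) = 40.6309 + (-14.0909)·e^(−479.7/286.967) = 40.6309 + (-14.0909)·0.187942 = 37.9827 °C.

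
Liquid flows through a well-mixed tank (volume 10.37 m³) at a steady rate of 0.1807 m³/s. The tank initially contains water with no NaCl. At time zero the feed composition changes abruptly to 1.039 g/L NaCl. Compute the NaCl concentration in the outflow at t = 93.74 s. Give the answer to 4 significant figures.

0.8361 g/L

Unsteady species balance (constant V, well mixed): V dC/dt = Q(C_in − C).
So dC/dt = (C_in − C)/τ with τ = V/Q = 10.37/0.1807 = 57.3879 s.
Integrating: C(t) = C_in + (C₀ − C_in) e^(−t/τ).
C(93.74) = 1.039 + (0 − 1.039)·e^(−93.74/57.3879) = 1.039 + (-1.03900)·0.195256 = 0.836129 g/L.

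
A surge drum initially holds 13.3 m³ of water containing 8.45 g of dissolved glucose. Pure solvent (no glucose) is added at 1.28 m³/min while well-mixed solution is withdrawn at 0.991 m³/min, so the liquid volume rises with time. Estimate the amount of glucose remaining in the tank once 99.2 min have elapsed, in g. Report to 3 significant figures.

Let m(t) be the amount of glucose. Volume: V(t) = V₀ + (Q_in − Q_out) t = 13.3 + 0.28900 t; V(99.2) = 41.969 m³.
No glucose enters, so dm/dt = −Q_out · (m/V).
Separate: dm/m = −Q_out dt/V(t) ⇒ ln(m/m₀) = −(Q_out/(Q_in−Q_out)) ln(V/V₀).
m = m₀ (V₀/V)^(Q_out/(Q_in−Q_out)) = 8.45 × (13.3/41.969)^(3.4291) = 0.16425 g.

0.164 g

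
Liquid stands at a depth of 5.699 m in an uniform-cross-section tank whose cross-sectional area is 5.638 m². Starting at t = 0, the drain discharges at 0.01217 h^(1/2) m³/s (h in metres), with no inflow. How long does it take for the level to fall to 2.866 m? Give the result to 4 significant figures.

643.3 s

With no inflow, A dh/dt = −0.01217 √h.
∫ h^(−1/2) dh = −(0.01217/A) ∫ dt, giving 2√h = 2√h₀ − (0.01217/A) t.
t = 2A(√h₀ − √h)/0.01217 = 2·5.638·(√5.699 − √2.866)/0.01217
  = 11.2760 × (2.38726 − 1.69293) / 0.01217 = 643.326 s.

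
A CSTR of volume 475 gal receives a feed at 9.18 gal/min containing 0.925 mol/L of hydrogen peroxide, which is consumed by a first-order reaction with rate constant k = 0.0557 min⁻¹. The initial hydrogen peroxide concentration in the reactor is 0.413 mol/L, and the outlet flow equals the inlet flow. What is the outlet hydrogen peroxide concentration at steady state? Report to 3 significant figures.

0.238 mol/L

Species balance: V dC/dt = Q C_in − Q C − k V C.
Steady state (dC/dt = 0): C_ss = Q C_in/(Q + kV) = C_in/(1 + kV/Q).
C_ss = 9.18·0.925/(9.18 + 0.0557·475) = 8.4915/35.638 = 0.23827 mol/L.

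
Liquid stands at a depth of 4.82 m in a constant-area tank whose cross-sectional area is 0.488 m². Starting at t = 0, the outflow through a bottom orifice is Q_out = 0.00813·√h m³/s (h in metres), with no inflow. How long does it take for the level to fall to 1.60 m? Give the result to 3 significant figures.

A dh/dt = −Q_out = −0.00813 √h.
Separate and integrate: 2(√h − √h₀) = −(0.00813/A) t.
t = 2A(√h₀ − √h)/0.00813 = 2·0.488·(√4.82 − √1.60)/0.00813
  = 0.97600 × (2.1954 − 1.2649) / 0.00813 = 111.71 s.

112 s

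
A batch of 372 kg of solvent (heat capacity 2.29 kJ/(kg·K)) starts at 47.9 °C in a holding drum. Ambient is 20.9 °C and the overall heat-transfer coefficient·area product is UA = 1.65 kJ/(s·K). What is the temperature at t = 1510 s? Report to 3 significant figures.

22.3 °C

M c_p dT/dt = −UA(T − T_amb).
dT/dt = (T_ss − T)/τ with T_ss = T_amb = 20.900 °C, τ = M c_p/UA = 372·2.29/1.65 = 516.29 s.
T approaches T_ss exponentially: T(t) = T_ss + (T₀ − T_ss) e^(−t/τ).
T(1510) = 20.900 + (27.000)·0.053680 = 22.349 °C.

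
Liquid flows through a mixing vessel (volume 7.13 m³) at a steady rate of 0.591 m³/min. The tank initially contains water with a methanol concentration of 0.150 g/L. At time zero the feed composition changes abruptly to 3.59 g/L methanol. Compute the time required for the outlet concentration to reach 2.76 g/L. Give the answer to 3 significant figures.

Species balance: V dC/dt = Q(C_in − C) ⇒ τ = V/Q = 12.064 min.
C(t) = C_in + (C₀ − C_in) e^(−t/τ). Set C = 2.76 and solve for t:
e^(−t/τ) = (C − C_in)/(C₀ − C_in) = (2.76 − 3.59)/(0.150 − 3.59) = 0.24128
t = −τ ln(…) = 12.064 × 1.4218 = 17.153 min.

17.2 min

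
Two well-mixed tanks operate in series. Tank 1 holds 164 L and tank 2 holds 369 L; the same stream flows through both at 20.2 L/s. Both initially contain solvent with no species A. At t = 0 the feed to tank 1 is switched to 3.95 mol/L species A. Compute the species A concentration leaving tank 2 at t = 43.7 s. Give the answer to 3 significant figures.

Species balance on tank i: dCᵢ/dt = (Cᵢ₋₁ − Cᵢ)/τᵢ with τᵢ = Vᵢ/Q.
τ₁ = 164/20.2 = 8.1188 s; τ₂ = 369/20.2 = 18.267 s.
Solving the cascade with C₁(0)=C₂(0)=0 gives C₂(t) = C_in[1 − (τ₁ e^(−t/τ₁) − τ₂ e^(−t/τ₂))/(τ₁ − τ₂)].
At t = 43.7: e^(−t/τ₁) = 0.0045960, e^(−t/τ₂) = 0.091424.
C₂ = 3.95·[1 − (8.1188·0.0045960 − 18.267·0.091424)/(-10.149)] = 3.95·0.83911 = 3.3145 mol/L.

3.31 mol/L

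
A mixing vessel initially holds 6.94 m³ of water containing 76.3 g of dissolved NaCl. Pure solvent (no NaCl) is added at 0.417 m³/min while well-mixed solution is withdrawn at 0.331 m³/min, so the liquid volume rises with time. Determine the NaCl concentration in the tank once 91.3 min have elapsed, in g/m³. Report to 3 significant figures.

Total volume: dV/dt = Q_in − Q_out = 0.086000 m³/min, so V(t) = 6.94 + 0.086000 t and V(91.3) = 14.792 m³.
Species balance (pure solvent in): dm/dt = −Q_out · m/V(t).
Separate: dm/m = −Q_out dt/V(t) ⇒ ln(m/m₀) = −(Q_out/(Q_in−Q_out)) ln(V/V₀).
m = m₀ (V₀/V)^(Q_out/(Q_in−Q_out)) = 76.3 × (6.94/14.792)^(3.8488) = 4.1453 g.
C = m/V = 4.1453/14.792 = 0.28025 g/m³.

0.280 g/m³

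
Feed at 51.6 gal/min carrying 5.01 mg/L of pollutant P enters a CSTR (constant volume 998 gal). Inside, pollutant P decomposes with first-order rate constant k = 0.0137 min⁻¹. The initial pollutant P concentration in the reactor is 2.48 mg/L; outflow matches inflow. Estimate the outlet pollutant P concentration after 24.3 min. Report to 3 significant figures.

Accumulation = in − out − consumed: V dC/dt = Q C_in − Q C − k V C.
This is linear with rate a = Q/V + k = 0.065403 min⁻¹.
C_ss = Q C_in/(Q + kV) = 3.9606 mg/L; C(t) = C_ss + (C₀ − C_ss) e^(−a t).
C(24.3) = 3.9606 + (-1.4806)·e^(−0.065403·24.3) = 3.9606 + (-1.4806)·0.20407 = 3.6584 mg/L.

3.66 mg/L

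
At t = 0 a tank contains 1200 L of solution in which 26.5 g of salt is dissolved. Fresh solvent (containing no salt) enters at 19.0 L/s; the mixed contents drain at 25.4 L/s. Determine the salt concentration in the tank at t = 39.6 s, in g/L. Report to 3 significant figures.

0.0109 g/L

Total volume: dV/dt = Q_in − Q_out = -6.4000 L/s, so V(t) = 1200 − 6.4000 t and V(39.6) = 946.56 L.
Species balance (pure solvent in): dm/dt = −Q_out · m/V(t).
Separate: dm/m = −Q_out dt/V(t) ⇒ ln(m/m₀) = −(Q_out/(Q_in−Q_out)) ln(V/V₀).
m = m₀ (V₀/V)^(Q_out/(Q_in−Q_out)) = 26.5 × (1200/946.56)^(-3.9688) = 10.336 g.
C = m/V = 10.336/946.56 = 0.010919 g/L.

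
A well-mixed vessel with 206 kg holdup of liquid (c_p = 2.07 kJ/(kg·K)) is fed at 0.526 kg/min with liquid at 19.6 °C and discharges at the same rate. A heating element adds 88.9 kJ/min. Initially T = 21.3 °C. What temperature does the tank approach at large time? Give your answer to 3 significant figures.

101 °C

Energy balance: M c_p dT/dt = ṁ c_p (T_in − T) + 88.9.
At steady state dT/dt = 0 ⇒ T_ss = T_in + Q̇/(ṁ c_p) = 19.6 + 88.9/(0.526·2.07) = 101.25 °C.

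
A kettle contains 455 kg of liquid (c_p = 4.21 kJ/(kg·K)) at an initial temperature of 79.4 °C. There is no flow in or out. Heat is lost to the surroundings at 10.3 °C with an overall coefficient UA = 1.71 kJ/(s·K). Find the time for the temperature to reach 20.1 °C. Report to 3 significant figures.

M c_p dT/dt = −UA(T − T_amb).
τ = M c_p/UA = 1120.2 s; T_ss = T_amb = 10.300 °C.
T(t) = T_ss + (T₀ − T_ss)e^(−t/τ); set T = 20.1:
t = −τ ln[(T − T_ss)/(T₀ − T_ss)] = −1120.2 · ln(0.14182) = 2188.0 s.

2190 s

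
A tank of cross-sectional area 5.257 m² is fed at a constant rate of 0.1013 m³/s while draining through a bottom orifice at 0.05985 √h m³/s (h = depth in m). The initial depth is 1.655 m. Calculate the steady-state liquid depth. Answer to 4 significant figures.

A dh/dt = Q_in − 0.05985 √h. Steady state requires inflow = outflow:
Q_in = 0.05985 √h_ss ⇒ √h_ss = 0.1013/0.05985 = 1.69256.
h_ss = 1.69256² = 2.86478 m. (Since h₀ = 1.655 m < h_ss, the level will rise toward this value.)

2.865 m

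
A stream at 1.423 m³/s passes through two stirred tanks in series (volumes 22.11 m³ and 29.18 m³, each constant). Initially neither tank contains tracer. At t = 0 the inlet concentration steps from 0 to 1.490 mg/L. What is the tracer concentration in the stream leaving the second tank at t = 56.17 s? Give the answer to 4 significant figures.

1.218 mg/L

Species balance on tank i: dCᵢ/dt = (Cᵢ₋₁ − Cᵢ)/τᵢ with τᵢ = Vᵢ/Q.
τ₁ = 22.11/1.423 = 15.5376 s; τ₂ = 29.18/1.423 = 20.5060 s.
Solving the cascade with C₁(0)=C₂(0)=0 gives C₂(t) = C_in[1 − (τ₁ e^(−t/τ₁) − τ₂ e^(−t/τ₂))/(τ₁ − τ₂)].
At t = 56.17: e^(−t/τ₁) = 0.0269142, e^(−t/τ₂) = 0.0646219.
C₂ = 1.490·[1 − (15.5376·0.0269142 − 20.5060·0.0646219)/(-4.96838)] = 1.490·0.817455 = 1.21801 mg/L.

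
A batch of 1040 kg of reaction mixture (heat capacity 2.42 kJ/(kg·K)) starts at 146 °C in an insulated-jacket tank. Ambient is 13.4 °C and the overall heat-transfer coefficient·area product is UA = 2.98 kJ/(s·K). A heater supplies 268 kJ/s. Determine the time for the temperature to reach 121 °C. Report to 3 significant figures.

Lumped-capacitance energy balance: M c_p dT/dt = UA(T_amb − T) + Q̇.
τ = M c_p/UA = 844.56 s; T_ss = T_amb + Q̇/UA = 13.4 + 268/2.98 = 103.33 °C.
T(t) = T_ss + (T₀ − T_ss)e^(−t/τ); set T = 121:
t = −τ ln[(T − T_ss)/(T₀ − T_ss)] = −844.56 · ln(0.41407) = 744.67 s.

745 s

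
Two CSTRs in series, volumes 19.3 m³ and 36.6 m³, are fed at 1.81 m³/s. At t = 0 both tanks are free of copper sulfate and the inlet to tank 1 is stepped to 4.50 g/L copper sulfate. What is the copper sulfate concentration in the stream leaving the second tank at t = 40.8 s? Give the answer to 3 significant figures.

Each tank obeys Vᵢ dCᵢ/dt = Q(Cᵢ₋₁ − Cᵢ), so τᵢ = Vᵢ/Q.
τ₁ = 19.3/1.81 = 10.663 s; τ₂ = 36.6/1.81 = 20.221 s.
Tank 1: C₁ = C_in(1 − e^(−t/τ₁)). Tank 2 (τ₁ ≠ τ₂): C₂ = C_in[1 − (τ₁ e^(−t/τ₁) − τ₂ e^(−t/τ₂))/(τ₁ − τ₂)].
At t = 40.8: e^(−t/τ₁) = 0.021790, e^(−t/τ₂) = 0.13296.
C₂ = 4.50·[1 − (10.663·0.021790 − 20.221·0.13296)/(-9.5580)] = 4.50·0.74302 = 3.3436 g/L.

3.34 g/L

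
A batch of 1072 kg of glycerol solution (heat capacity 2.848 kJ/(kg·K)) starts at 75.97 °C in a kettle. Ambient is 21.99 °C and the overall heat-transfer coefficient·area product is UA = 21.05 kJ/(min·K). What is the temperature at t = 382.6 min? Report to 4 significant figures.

Heat balance on the well-mixed liquid: M c_p dT/dt = −UA(T − T_amb).
dT/dt = (T_ss − T)/τ with T_ss = T_amb = 21.9900 °C, τ = M c_p/UA = 1072·2.848/21.05 = 145.038 min.
T approaches T_ss exponentially: T(t) = T_ss + (T₀ − T_ss) e^(−t/τ).
T(382.6) = 21.9900 + (53.9800)·0.0715096 = 25.8501 °C.

25.85 °C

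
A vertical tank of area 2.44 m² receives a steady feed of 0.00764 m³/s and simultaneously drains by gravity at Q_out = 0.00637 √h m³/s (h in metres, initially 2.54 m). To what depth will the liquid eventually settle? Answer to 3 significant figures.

A dh/dt = Q_in − 0.00637 √h. Steady state requires inflow = outflow:
Q_in = 0.00637 √h_ss ⇒ √h_ss = 0.00764/0.00637 = 1.1994.
h_ss = 1.1994² = 1.4385 m. (Since h₀ = 2.54 m > h_ss, the level will fall toward this value.)

1.44 m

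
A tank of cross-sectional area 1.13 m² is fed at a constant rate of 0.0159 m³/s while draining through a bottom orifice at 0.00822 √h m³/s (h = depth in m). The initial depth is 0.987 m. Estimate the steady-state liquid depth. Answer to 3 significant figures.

3.74 m

A dh/dt = Q_in − 0.00822 √h. Steady state requires inflow = outflow:
Q_in = 0.00822 √h_ss ⇒ √h_ss = 0.0159/0.00822 = 1.9343.
h_ss = 1.9343² = 3.7415 m. (Since h₀ = 0.987 m < h_ss, the level will rise toward this value.)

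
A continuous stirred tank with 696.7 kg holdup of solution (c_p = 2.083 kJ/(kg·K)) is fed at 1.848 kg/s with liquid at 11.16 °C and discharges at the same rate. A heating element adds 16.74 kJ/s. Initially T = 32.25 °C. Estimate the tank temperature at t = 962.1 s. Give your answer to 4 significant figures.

M c_p dT/dt = ṁ c_p (T_in − T) + Q̇.
τ = M/ṁ = 377.002 s; T_ss = T_in + Q̇/(ṁ c_p) = 11.16 + 16.74/(1.848·2.083) = 15.5087 °C.
This is linear first-order; T(t) = T_ss + (T₀ − T_ss) e^(−t/τ).
T(962.1) = 15.5087 + (16.7413)·e^(−962.1/377.002) = 15.5087 + (16.7413)·0.0779276 = 16.8134 °C.

16.81 °C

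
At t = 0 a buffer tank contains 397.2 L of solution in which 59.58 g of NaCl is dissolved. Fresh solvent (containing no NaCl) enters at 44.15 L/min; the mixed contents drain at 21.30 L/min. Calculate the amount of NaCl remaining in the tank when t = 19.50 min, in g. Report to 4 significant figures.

Total volume: dV/dt = Q_in − Q_out = 22.8500 L/min, so V(t) = 397.2 + 22.8500 t and V(19.50) = 842.775 L.
No NaCl enters, so dm/dt = −Q_out · (m/V).
Separate: dm/m = −Q_out dt/V(t) ⇒ ln(m/m₀) = −(Q_out/(Q_in−Q_out)) ln(V/V₀).
m = m₀ (V₀/V)^(Q_out/(Q_in−Q_out)) = 59.58 × (397.2/842.775)^(0.932166) = 29.5501 g.

29.55 g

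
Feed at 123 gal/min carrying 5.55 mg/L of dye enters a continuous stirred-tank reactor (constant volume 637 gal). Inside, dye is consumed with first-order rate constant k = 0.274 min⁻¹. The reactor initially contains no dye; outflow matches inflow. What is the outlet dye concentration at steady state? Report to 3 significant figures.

Species balance: V dC/dt = Q C_in − Q C − k V C.
At steady state: 0 = Q C_in − (Q + kV) C_ss, so C_ss = Q C_in/(Q + kV).
C_ss = 123·5.55/(123 + 0.274·637) = 682.65/297.54 = 2.2943 mg/L.

2.29 mg/L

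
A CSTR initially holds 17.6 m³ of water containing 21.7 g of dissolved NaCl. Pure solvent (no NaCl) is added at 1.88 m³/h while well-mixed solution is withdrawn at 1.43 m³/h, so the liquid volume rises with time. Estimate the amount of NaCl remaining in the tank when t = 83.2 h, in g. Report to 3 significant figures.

0.579 g

Total volume: dV/dt = Q_in − Q_out = 0.45000 m³/h, so V(t) = 17.6 + 0.45000 t and V(83.2) = 55.040 m³.
No NaCl enters, so dm/dt = −Q_out · (m/V).
Separate: dm/m = −Q_out dt/V(t) ⇒ ln(m/m₀) = −(Q_out/(Q_in−Q_out)) ln(V/V₀).
m = m₀ (V₀/V)^(Q_out/(Q_in−Q_out)) = 21.7 × (17.6/55.040)^(3.1778) = 0.57934 g.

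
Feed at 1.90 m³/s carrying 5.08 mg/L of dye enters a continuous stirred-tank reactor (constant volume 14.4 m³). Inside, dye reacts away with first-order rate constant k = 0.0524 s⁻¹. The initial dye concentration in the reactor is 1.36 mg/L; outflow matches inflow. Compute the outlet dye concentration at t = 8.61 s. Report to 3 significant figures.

3.17 mg/L

Species balance: V dC/dt = Q C_in − Q C − k V C.
This is linear with rate a = Q/V + k = 0.18434 s⁻¹.
C_ss = Q C_in/(Q + kV) = 3.6360 mg/L; C(t) = C_ss + (C₀ − C_ss) e^(−a t).
C(8.61) = 3.6360 + (-2.2760)·e^(−0.18434·8.61) = 3.6360 + (-2.2760)·0.20450 = 3.1706 mg/L.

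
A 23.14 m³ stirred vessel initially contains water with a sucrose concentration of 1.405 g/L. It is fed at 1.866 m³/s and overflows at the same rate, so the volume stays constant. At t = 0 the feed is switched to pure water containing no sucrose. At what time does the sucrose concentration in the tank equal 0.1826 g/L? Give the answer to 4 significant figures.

Species balance on the tank: V dC/dt = Q(C_in − C), so τ = V/Q = 12.4009 s.
C(t) = C_in + (C₀ − C_in) e^(−t/τ). Set C = 0.1826 and solve for t:
e^(−t/τ) = (C − C_in)/(C₀ − C_in) = (0.1826 − 0)/(1.405 − 0) = 0.129964
t = −τ ln(…) = 12.4009 × 2.04049 = 25.3039 s.

25.30 s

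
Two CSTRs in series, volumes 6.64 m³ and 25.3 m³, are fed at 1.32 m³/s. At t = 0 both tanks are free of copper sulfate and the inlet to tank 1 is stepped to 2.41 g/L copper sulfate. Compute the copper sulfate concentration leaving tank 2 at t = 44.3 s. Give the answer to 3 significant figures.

2.09 g/L

Time constants: τᵢ = Vᵢ/Q for each well-mixed tank.
τ₁ = 6.64/1.32 = 5.0303 s; τ₂ = 25.3/1.32 = 19.167 s.
Solving the cascade with C₁(0)=C₂(0)=0 gives C₂(t) = C_in[1 − (τ₁ e^(−t/τ₁) − τ₂ e^(−t/τ₂))/(τ₁ − τ₂)].
At t = 44.3: e^(−t/τ₁) = 0.00014974, e^(−t/τ₂) = 0.099132.
C₂ = 2.41·[1 − (5.0303·0.00014974 − 19.167·0.099132)/(-14.136)] = 2.41·0.86565 = 2.0862 g/L.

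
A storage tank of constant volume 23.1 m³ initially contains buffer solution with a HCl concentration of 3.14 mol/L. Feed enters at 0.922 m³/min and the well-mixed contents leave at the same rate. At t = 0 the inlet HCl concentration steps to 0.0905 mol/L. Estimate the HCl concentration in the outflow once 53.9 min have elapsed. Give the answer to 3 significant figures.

Species balance on the tank: V dC/dt = Q(C_in − C).
Time constant τ = V/Q = 23.1/0.922 = 25.054 min.
Integrating: C(t) = C_in + (C₀ − C_in) e^(−t/τ).
C(53.9) = 0.0905 + (3.14 − 0.0905)·e^(−53.9/25.054) = 0.0905 + (3.0495)·0.11633 = 0.44525 mol/L.

0.445 mol/L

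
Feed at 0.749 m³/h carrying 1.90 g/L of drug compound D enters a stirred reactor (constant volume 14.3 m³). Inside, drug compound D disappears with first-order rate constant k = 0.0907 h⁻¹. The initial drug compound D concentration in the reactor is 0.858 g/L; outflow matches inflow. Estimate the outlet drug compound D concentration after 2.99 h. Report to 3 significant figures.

0.801 g/L

V dC/dt = Q(C_in − C) − k V C.
dC/dt = (Q/V) C_in − (Q/V + k) C; effective rate a = Q/V + k = 0.052378 + 0.0907 = 0.14308 h⁻¹.
C_ss = Q C_in/(Q + kV) = 0.69555 g/L; C(t) = C_ss + (C₀ − C_ss) e^(−a t).
C(2.99) = 0.69555 + (0.16245)·e^(−0.14308·2.99) = 0.69555 + (0.16245)·0.65194 = 0.80146 g/L.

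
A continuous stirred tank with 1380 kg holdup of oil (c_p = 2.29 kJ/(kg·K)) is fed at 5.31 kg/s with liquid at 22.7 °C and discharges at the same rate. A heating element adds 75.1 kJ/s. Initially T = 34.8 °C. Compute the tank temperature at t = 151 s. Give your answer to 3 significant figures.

32.2 °C

M c_p dT/dt = ṁ c_p (T_in − T) + Q̇.
τ = M/ṁ = 259.89 s; T_ss = T_in + Q̇/(ṁ c_p) = 22.7 + 75.1/(5.31·2.29) = 28.876 °C.
Solution: T(t) = T_ss + (T₀ − T_ss) e^(−t/τ).
T(151) = 28.876 + (5.9240)·e^(−151/259.89) = 28.876 + (5.9240)·0.55933 = 32.189 °C.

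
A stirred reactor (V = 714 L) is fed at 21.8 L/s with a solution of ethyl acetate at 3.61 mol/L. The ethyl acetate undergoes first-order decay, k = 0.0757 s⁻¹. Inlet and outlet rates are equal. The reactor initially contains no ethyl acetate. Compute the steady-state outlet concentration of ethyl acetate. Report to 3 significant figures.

1.04 mol/L

Accumulation = in − out − consumed: V dC/dt = Q C_in − Q C − k V C.
At steady state: 0 = Q C_in − (Q + kV) C_ss, so C_ss = Q C_in/(Q + kV).
C_ss = 21.8·3.61/(21.8 + 0.0757·714) = 78.698/75.850 = 1.0376 mol/L.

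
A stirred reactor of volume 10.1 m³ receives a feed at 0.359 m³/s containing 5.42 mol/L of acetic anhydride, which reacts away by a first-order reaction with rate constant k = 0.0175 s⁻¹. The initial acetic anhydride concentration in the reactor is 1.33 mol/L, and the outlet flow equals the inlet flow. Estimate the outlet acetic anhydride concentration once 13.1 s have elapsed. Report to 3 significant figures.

Accumulation = in − out − consumed: V dC/dt = Q C_in − Q C − k V C.
This is linear with rate a = Q/V + k = 0.053045 s⁻¹.
C_ss = Q C_in/(Q + kV) = 3.6319 mol/L; C(t) = C_ss + (C₀ − C_ss) e^(−a t).
C(13.1) = 3.6319 + (-2.3019)·e^(−0.053045·13.1) = 3.6319 + (-2.3019)·0.49913 = 2.4829 mol/L.

2.48 mol/L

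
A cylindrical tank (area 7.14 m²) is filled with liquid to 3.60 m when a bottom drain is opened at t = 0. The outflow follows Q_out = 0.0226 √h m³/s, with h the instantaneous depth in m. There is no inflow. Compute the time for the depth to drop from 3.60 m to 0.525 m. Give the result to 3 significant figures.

Accumulation of liquid (constant cross-section A): A dh/dt = −0.0226 √h.
∫ h^(−1/2) dh = −(0.0226/A) ∫ dt, giving 2√h = 2√h₀ − (0.0226/A) t.
t = 2A(√h₀ − √h)/0.0226 = 2·7.14·(√3.60 − √0.525)/0.0226
  = 14.280 × (1.8974 − 0.72457) / 0.0226 = 741.04 s.

741 s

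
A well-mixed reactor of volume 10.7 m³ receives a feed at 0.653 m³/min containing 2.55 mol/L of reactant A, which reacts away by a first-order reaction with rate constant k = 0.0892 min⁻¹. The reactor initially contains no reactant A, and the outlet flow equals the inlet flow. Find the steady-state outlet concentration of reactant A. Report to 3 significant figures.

Accumulation = in − out − consumed: V dC/dt = Q C_in − Q C − k V C.
Steady state (dC/dt = 0): C_ss = Q C_in/(Q + kV) = C_in/(1 + kV/Q).
C_ss = 0.653·2.55/(0.653 + 0.0892·10.7) = 1.6651/1.6074 = 1.0359 mol/L.

1.04 mol/L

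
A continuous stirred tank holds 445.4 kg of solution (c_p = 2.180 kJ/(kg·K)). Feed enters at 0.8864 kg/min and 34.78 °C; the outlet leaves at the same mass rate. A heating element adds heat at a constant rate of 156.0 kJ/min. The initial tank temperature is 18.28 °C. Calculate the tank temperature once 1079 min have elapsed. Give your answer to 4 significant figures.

Heat balance on the well-mixed liquid: M c_p dT/dt = ṁ c_p (T_in − T) + 156.0.
τ = M/ṁ = 502.482 min; T_ss = T_in + Q̇/(ṁ c_p) = 34.78 + 156.0/(0.8864·2.180) = 115.511 °C.
Integrating: T(t) = T_ss + (T₀ − T_ss) e^(−t/τ).
T(1079) = 115.511 + (-97.2306)·e^(−1079/502.482) = 115.511 + (-97.2306)·0.116794 = 104.155 °C.

104.2 °C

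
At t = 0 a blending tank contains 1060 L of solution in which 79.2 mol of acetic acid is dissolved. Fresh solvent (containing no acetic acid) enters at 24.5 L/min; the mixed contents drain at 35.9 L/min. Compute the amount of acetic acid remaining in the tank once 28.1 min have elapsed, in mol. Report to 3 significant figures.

25.5 mol

Let m(t) be the amount of acetic acid. Volume: V(t) = V₀ + (Q_in − Q_out) t = 1060 − 11.400 t; V(28.1) = 739.66 L.
Species balance (pure solvent in): dm/dt = −Q_out · m/V(t).
Separate: dm/m = −Q_out dt/V(t) ⇒ ln(m/m₀) = −(Q_out/(Q_in−Q_out)) ln(V/V₀).
m = m₀ (V₀/V)^(Q_out/(Q_in−Q_out)) = 79.2 × (1060/739.66)^(-3.1491) = 25.504 mol.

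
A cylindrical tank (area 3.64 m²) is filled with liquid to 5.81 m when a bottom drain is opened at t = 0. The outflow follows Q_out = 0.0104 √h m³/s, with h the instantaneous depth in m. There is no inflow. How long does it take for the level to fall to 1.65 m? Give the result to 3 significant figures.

With no inflow, A dh/dt = −0.0104 √h.
Separate and integrate: 2(√h − √h₀) = −(0.0104/A) t.
t = 2A(√h₀ − √h)/0.0104 = 2·3.64·(√5.81 − √1.65)/0.0104
  = 7.2800 × (2.4104 − 1.2845) / 0.0104 = 788.11 s.

788 s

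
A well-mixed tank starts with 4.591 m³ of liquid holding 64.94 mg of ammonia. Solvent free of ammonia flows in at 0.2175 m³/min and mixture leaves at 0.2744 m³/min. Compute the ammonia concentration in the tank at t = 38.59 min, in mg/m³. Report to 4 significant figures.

1.176 mg/m³

Let m(t) be the amount of ammonia. Volume: V(t) = V₀ + (Q_in − Q_out) t = 4.591 − 0.0569000 t; V(38.59) = 2.39523 m³.
Solute balance: dm/dt = 0 − Q_out C = −Q_out m/V(t).
dm/m = −Q_out dt/(V₀ − 0.0569000 t); integrating gives ln(m/m₀) = −(Q_out/(Q_in−Q_out)) ln(V/V₀).
m = m₀ (V₀/V)^(Q_out/(Q_in−Q_out)) = 64.94 × (4.591/2.39523)^(-4.82250) = 2.81752 mg.
C = m/V = 2.81752/2.39523 = 1.17630 mg/m³.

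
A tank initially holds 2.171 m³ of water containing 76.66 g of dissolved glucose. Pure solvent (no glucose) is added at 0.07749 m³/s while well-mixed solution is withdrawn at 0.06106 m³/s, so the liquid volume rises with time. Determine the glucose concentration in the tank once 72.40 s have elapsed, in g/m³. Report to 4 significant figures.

Let m(t) be the amount of glucose. Volume: V(t) = V₀ + (Q_in − Q_out) t = 2.171 + 0.0164300 t; V(72.40) = 3.36053 m³.
Species balance (pure solvent in): dm/dt = −Q_out · m/V(t).
Separate: dm/m = −Q_out dt/V(t) ⇒ ln(m/m₀) = −(Q_out/(Q_in−Q_out)) ln(V/V₀).
m = m₀ (V₀/V)^(Q_out/(Q_in−Q_out)) = 76.66 × (2.171/3.36053)^(3.71637) = 15.1145 g.
C = m/V = 15.1145/3.36053 = 4.49765 g/m³.

4.498 g/m³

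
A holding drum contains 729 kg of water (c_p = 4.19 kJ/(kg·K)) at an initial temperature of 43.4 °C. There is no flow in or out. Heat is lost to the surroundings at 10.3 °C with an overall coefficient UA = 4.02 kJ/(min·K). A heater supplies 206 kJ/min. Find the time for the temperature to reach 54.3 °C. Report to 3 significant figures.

Lumped-capacitance energy balance: M c_p dT/dt = UA(T_amb − T) + Q̇.
τ = M c_p/UA = 759.83 min; T_ss = T_amb + Q̇/UA = 10.3 + 206/4.02 = 61.544 °C.
T(t) = T_ss + (T₀ − T_ss)e^(−t/τ); set T = 54.3:
t = −τ ln[(T − T_ss)/(T₀ − T_ss)] = −759.83 · ln(0.39924) = 697.66 min.

698 min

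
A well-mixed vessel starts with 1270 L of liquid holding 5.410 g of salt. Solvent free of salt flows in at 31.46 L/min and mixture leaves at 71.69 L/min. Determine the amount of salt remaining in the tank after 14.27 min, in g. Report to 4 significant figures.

Total volume: dV/dt = Q_in − Q_out = -40.2300 L/min, so V(t) = 1270 − 40.2300 t and V(14.27) = 695.918 L.
Species balance (pure solvent in): dm/dt = −Q_out · m/V(t).
dm/m = −Q_out dt/(V₀ − 40.2300 t); integrating gives ln(m/m₀) = −(Q_out/(Q_in−Q_out)) ln(V/V₀).
m = m₀ (V₀/V)^(Q_out/(Q_in−Q_out)) = 5.410 × (1270/695.918)^(-1.78200) = 1.85207 g.

1.852 g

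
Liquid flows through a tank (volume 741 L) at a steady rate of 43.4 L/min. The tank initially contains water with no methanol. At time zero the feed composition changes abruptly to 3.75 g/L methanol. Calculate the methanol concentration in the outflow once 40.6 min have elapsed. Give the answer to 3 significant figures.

Unsteady species balance (constant V, well mixed): V dC/dt = Q(C_in − C).
Time constant τ = V/Q = 741/43.4 = 17.074 min.
C approaches C_in exponentially: C(t) = C_in + (C₀ − C_in) e^(−t/τ).
C(40.6) = 3.75 + (0 − 3.75)·e^(−40.6/17.074) = 3.75 + (-3.7500)·0.092743 = 3.4022 g/L.

3.40 g/L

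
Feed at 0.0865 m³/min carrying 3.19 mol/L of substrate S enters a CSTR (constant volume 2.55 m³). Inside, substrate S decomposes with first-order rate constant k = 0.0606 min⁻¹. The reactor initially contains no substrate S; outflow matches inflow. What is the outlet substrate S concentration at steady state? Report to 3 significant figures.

1.14 mol/L

Accumulation = in − out − consumed: V dC/dt = Q C_in − Q C − k V C.
Steady state (dC/dt = 0): C_ss = Q C_in/(Q + kV) = C_in/(1 + kV/Q).
C_ss = 0.0865·3.19/(0.0865 + 0.0606·2.55) = 0.27593/0.24103 = 1.1448 mol/L.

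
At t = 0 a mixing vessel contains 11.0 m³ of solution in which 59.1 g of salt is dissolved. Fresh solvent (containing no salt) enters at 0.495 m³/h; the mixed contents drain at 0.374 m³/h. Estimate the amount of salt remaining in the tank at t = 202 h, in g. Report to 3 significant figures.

1.59 g

Total volume: dV/dt = Q_in − Q_out = 0.12100 m³/h, so V(t) = 11.0 + 0.12100 t and V(202) = 35.442 m³.
Solute balance: dm/dt = 0 − Q_out C = −Q_out m/V(t).
Separate: dm/m = −Q_out dt/V(t) ⇒ ln(m/m₀) = −(Q_out/(Q_in−Q_out)) ln(V/V₀).
m = m₀ (V₀/V)^(Q_out/(Q_in−Q_out)) = 59.1 × (11.0/35.442)^(3.0909) = 1.5886 g.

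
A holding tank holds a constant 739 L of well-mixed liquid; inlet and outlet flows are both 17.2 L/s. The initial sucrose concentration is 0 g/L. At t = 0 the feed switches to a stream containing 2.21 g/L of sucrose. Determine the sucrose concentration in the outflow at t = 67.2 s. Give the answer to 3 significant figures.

1.75 g/L

Species balance on the tank: V dC/dt = Q(C_in − C).
So dC/dt = (C_in − C)/τ with τ = V/Q = 739/17.2 = 42.965 s.
Solution: C(t) = C_in + (C₀ − C_in) e^(−t/τ).
C(67.2) = 2.21 + (0 − 2.21)·e^(−67.2/42.965) = 2.21 + (-2.2100)·0.20928 = 1.7475 g/L.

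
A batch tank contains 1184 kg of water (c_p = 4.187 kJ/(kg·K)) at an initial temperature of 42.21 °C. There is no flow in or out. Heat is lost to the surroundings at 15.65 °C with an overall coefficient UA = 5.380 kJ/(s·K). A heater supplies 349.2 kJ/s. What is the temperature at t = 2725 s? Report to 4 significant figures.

Lumped-capacitance energy balance: M c_p dT/dt = UA(T_amb − T) + Q̇.
dT/dt = (T_ss − T)/τ with T_ss = T_amb + Q̇/UA = 15.65 + 349.2/5.380 = 80.5571 °C, τ = M c_p/UA = 1184·4.187/5.380 = 921.451 s.
Solution: T(t) = T_ss + (T₀ − T_ss) e^(−t/τ).
T(2725) = 80.5571 + (-38.3471)·0.0519595 = 78.5646 °C.

78.56 °C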